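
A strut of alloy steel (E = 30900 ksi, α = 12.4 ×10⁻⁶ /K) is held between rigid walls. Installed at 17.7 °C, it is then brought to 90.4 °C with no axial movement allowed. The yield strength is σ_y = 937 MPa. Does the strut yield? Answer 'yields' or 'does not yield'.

does not yield

E = 30900 ksi = 213.0 GPa.
ΔT = 72.70 K. Constrained thermal stress σ = E·α·ΔT = 213.0×10³ MPa × 12.4×10⁻⁶ × 72.70 = 192 MPa (compressive).
Compare to σ_y = 937 MPa: σ < σ_y, so it does not yield.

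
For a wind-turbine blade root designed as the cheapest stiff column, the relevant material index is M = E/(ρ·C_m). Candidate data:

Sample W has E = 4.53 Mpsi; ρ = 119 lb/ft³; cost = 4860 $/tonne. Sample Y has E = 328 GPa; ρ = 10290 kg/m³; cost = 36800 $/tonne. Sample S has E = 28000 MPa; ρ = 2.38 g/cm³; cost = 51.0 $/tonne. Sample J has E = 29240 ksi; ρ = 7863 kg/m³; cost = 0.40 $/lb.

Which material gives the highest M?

Convert each candidate to consistent units, then evaluate M:
  sample W: E = 31.23 GPa, ρ = 1906 kg/m³, cost = 4.860 $/kg
  sample Y: E = 328.0 GPa, ρ = 10290 kg/m³, cost = 36.80 $/kg
  sample S: E = 28.00 GPa, ρ = 2380 kg/m³, cost = 0.05100 $/kg
  sample J: E = 201.6 GPa, ρ = 7863 kg/m³, cost = 0.8818 $/kg
  sample S: M = 231 MN·m per $
  sample J: M = 29.1 MN·m per $
  sample W: M = 3.37 MN·m per $
  sample Y: M = 0.866 MN·m per $
Sample S has the largest M.

sample S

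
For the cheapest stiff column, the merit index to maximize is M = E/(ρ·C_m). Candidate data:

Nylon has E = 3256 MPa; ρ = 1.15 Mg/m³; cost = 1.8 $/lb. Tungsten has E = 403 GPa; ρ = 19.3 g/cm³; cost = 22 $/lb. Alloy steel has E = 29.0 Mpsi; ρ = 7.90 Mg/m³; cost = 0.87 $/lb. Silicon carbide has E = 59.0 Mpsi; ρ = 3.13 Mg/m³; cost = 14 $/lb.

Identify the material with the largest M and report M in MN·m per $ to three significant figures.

Convert each candidate to consistent units, then evaluate M:
  nylon: E = 3.256 GPa, ρ = 1150 kg/m³, cost = 3.968 $/kg
  tungsten: E = 403.0 GPa, ρ = 19300 kg/m³, cost = 48.50 $/kg
  alloy steel: E = 199.9 GPa, ρ = 7900 kg/m³, cost = 1.918 $/kg
  silicon carbide: E = 406.8 GPa, ρ = 3130 kg/m³, cost = 30.86 $/kg
  alloy steel: M = 13.2 MN·m per $
  silicon carbide: M = 4.21 MN·m per $
  nylon: M = 0.713 MN·m per $
  tungsten: M = 0.431 MN·m per $
Highest index: alloy steel.

alloy steel, M = 13.2 MN·m per $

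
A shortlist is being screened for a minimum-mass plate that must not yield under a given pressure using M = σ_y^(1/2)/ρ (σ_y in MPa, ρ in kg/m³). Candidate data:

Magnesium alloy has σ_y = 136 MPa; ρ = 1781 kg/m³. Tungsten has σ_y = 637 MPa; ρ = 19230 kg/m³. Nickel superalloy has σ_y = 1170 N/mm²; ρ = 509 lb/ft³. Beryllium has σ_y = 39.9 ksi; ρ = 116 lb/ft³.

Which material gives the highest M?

Normalizing units and computing the index:
  magnesium alloy: σ_y = 136.0 MPa, ρ = 1781 kg/m³
  tungsten: σ_y = 637.0 MPa, ρ = 19230 kg/m³
  nickel superalloy: σ_y = 1170 MPa, ρ = 8153 kg/m³
  beryllium: σ_y = 275.1 MPa, ρ = 1858 kg/m³
  beryllium: M = 8.93×10⁻³
  magnesium alloy: M = 6.55×10⁻³
  nickel superalloy: M = 4.20×10⁻³
  tungsten: M = 1.31×10⁻³
Beryllium has the largest M.

beryllium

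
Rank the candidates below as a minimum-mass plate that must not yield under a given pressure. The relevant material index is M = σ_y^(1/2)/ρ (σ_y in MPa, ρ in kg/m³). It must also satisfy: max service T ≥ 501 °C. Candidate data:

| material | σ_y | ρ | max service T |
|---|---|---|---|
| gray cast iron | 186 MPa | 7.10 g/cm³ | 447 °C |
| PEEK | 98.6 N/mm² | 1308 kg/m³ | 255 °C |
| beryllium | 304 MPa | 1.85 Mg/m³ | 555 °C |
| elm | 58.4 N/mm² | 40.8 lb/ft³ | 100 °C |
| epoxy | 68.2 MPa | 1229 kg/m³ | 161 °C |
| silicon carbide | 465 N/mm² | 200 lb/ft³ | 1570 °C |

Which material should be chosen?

Screen on constraints: max service T ≥ 501 °C. Survivors: beryllium, silicon carbide.
Convert each candidate to consistent units, then evaluate M:
  beryllium: σ_y = 304.0 MPa, ρ = 1850 kg/m³
  silicon carbide: σ_y = 465.0 MPa, ρ = 3204 kg/m³
  beryllium: M = 9.42×10⁻³
  silicon carbide: M = 6.73×10⁻³
Beryllium ranks first.

beryllium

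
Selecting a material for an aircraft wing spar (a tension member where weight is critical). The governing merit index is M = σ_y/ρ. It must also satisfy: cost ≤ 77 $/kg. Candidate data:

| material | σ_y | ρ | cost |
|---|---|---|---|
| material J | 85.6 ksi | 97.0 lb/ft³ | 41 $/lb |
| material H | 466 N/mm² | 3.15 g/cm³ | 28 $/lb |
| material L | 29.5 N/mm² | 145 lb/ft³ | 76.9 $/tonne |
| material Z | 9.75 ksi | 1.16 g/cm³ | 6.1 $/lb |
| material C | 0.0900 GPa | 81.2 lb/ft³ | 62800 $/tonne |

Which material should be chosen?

Screen on constraints: cost ≤ 77 $/kg. Survivors: material H, material L, material Z, material C.
Putting every candidate on a common basis:
  material H: σ_y = 466.0 MPa, ρ = 3150 kg/m³
  material L: σ_y = 29.50 MPa, ρ = 2323 kg/m³
  material Z: σ_y = 67.22 MPa, ρ = 1160 kg/m³
  material C: σ_y = 90.00 MPa, ρ = 1301 kg/m³
  material H: M = 148 kN·m/kg
  material C: M = 69.2 kN·m/kg
  material Z: M = 58.0 kN·m/kg
  material L: M = 12.7 kN·m/kg
Material H ranks first.

material H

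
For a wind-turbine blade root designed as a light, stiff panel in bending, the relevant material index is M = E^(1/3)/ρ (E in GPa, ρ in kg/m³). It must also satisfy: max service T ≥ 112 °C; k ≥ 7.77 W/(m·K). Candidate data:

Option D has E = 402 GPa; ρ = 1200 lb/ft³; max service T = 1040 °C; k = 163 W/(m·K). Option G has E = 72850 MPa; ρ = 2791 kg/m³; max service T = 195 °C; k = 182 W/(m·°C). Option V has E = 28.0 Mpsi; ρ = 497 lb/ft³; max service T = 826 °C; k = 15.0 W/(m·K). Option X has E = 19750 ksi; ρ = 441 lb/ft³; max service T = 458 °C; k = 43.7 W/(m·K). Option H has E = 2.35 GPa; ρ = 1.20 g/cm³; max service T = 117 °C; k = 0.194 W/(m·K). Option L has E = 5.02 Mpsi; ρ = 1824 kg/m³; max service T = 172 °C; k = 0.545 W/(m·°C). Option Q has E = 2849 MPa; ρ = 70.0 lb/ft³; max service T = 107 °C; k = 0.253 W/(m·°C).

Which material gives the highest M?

option G

Screen on constraints: max service T ≥ 112 °C; k ≥ 7.77 W/(m·K). Survivors: option D, option G, option V, option X.
Convert each candidate to consistent units, then evaluate M:
  option D: E = 402.0 GPa, ρ = 19220 kg/m³
  option G: E = 72.85 GPa, ρ = 2791 kg/m³
  option V: E = 193.1 GPa, ρ = 7961 kg/m³
  option X: E = 136.2 GPa, ρ = 7064 kg/m³
  option G: M = 1.50×10⁻³
  option X: M = 0.728×10⁻³
  option V: M = 0.726×10⁻³
  option D: M = 0.384×10⁻³
Option G has the largest M.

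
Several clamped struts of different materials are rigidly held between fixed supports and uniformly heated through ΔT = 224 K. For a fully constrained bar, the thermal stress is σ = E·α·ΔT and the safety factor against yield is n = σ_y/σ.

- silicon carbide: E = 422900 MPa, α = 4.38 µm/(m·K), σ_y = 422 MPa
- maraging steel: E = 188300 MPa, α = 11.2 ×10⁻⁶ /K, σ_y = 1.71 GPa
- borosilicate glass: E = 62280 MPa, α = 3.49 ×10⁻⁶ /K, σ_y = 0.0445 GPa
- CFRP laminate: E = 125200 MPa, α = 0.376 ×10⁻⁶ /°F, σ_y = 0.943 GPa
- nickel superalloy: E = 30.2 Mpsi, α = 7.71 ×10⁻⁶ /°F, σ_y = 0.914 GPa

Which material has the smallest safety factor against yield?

In consistent units (E in GPa, α in ×10⁻⁶/K, σ_y in MPa):
  silicon carbide: E = 422.9, α = 4.38, σ_y = 422.0 → σ = 415 MPa, n = 1.02
  maraging steel: E = 188.3, α = 11.2, σ_y = 1710 → σ = 472 MPa, n = 3.62
  borosilicate glass: E = 62.28, α = 3.49, σ_y = 44.50 → σ = 48.7 MPa, n = 0.914
  CFRP laminate: E = 125.2, α = 0.677, σ_y = 943.0 → σ = 19.0 MPa, n = 49.7
  nickel superalloy: E = 208.2, α = 13.9, σ_y = 914.0 → σ = 647 MPa, n = 1.41
Smallest n: borosilicate glass with n = 0.914.

borosilicate glass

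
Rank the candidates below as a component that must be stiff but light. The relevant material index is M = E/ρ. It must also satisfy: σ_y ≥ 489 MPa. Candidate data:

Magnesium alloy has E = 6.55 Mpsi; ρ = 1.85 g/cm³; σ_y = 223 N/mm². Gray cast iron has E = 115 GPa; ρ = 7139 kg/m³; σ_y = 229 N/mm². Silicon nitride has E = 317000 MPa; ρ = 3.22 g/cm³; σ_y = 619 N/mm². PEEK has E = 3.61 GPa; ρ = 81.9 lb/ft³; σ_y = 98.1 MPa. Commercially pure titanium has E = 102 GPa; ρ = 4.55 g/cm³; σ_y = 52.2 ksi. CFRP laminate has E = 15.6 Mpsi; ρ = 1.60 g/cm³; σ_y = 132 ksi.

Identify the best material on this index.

silicon nitride

Screen on constraints: σ_y ≥ 489 MPa. Survivors: silicon nitride, CFRP laminate.
Putting every candidate on a common basis:
  silicon nitride: E = 317.0 GPa, ρ = 3220 kg/m³
  CFRP laminate: E = 107.6 GPa, ρ = 1600 kg/m³
  silicon nitride: M = 98.4 MN·m/kg
  CFRP laminate: M = 67.2 MN·m/kg
Highest index: silicon nitride.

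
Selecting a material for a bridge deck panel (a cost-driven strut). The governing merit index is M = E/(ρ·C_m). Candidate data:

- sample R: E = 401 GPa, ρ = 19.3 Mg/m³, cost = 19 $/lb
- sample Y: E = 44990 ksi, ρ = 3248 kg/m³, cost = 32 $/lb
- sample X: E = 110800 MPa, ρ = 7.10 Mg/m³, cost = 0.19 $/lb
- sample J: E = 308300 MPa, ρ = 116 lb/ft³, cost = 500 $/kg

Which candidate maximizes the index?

After converting to SI:
  sample R: E = 401.0 GPa, ρ = 19300 kg/m³, cost = 41.89 $/kg
  sample Y: E = 310.2 GPa, ρ = 3248 kg/m³, cost = 70.55 $/kg
  sample X: E = 110.8 GPa, ρ = 7100 kg/m³, cost = 0.4189 $/kg
  sample J: E = 308.3 GPa, ρ = 1858 kg/m³, cost = 500.0 $/kg
  sample X: M = 37.3 MN·m per $
  sample Y: M = 1.35 MN·m per $
  sample R: M = 0.496 MN·m per $
  sample J: M = 0.332 MN·m per $
Highest index: sample X.

sample X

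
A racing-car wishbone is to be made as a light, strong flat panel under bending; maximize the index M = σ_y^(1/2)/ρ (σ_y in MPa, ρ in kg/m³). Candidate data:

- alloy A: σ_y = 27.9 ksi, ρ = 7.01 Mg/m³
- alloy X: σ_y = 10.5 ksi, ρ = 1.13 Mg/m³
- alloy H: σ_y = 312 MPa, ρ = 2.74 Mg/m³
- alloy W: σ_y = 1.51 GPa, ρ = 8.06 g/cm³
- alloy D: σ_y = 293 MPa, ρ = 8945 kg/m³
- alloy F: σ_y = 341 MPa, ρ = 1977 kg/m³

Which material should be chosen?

Putting every candidate on a common basis:
  alloy A: σ_y = 192.4 MPa, ρ = 7010 kg/m³
  alloy X: σ_y = 72.39 MPa, ρ = 1130 kg/m³
  alloy H: σ_y = 312.0 MPa, ρ = 2740 kg/m³
  alloy W: σ_y = 1510 MPa, ρ = 8060 kg/m³
  alloy D: σ_y = 293.0 MPa, ρ = 8945 kg/m³
  alloy F: σ_y = 341.0 MPa, ρ = 1977 kg/m³
  alloy F: M = 9.34×10⁻³
  alloy X: M = 7.53×10⁻³
  alloy H: M = 6.45×10⁻³
  alloy W: M = 4.82×10⁻³
  alloy A: M = 1.98×10⁻³
  alloy D: M = 1.91×10⁻³
Alloy F ranks first.

alloy F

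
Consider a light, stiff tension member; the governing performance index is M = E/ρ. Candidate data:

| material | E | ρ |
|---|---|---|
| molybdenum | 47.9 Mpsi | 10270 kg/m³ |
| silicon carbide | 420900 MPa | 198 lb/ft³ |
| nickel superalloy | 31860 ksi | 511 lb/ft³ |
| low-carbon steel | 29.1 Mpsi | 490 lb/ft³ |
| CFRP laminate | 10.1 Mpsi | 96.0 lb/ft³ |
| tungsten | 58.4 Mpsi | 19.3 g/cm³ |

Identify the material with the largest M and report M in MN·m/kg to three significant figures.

Convert each candidate to consistent units, then evaluate M:
  molybdenum: E = 330.3 GPa, ρ = 10270 kg/m³
  silicon carbide: E = 420.9 GPa, ρ = 3172 kg/m³
  nickel superalloy: E = 219.7 GPa, ρ = 8185 kg/m³
  low-carbon steel: E = 200.6 GPa, ρ = 7849 kg/m³
  CFRP laminate: E = 69.64 GPa, ρ = 1538 kg/m³
  tungsten: E = 402.7 GPa, ρ = 19300 kg/m³
  silicon carbide: M = 133 MN·m/kg
  CFRP laminate: M = 45.3 MN·m/kg
  molybdenum: M = 32.2 MN·m/kg
  nickel superalloy: M = 26.8 MN·m/kg
  low-carbon steel: M = 25.6 MN·m/kg
  tungsten: M = 20.9 MN·m/kg
Highest index: silicon carbide.

silicon carbide, M = 133 MN·m/kg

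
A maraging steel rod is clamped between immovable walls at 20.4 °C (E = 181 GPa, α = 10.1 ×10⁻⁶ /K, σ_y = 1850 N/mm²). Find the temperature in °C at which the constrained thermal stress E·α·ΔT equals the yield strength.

1030 °C

σ_y = 1850 N/mm² = 1850 MPa.
E·α·ΔT = 1850 MPa ⇒ ΔT = 1850 / (181.0×10³ × 10.1×10⁻⁶) = 1012 K.
T = 20.4 + 1012 = 1032 °C.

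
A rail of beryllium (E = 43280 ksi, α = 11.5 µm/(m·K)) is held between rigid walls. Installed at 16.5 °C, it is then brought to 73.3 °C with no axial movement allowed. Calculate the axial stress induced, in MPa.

195 MPa

E = 43280 ksi = 298.4 GPa.
ΔT = 56.80 K. Constrained thermal stress σ = E·α·ΔT = 298.4×10³ MPa × 11.5×10⁻⁶ × 56.80 = 195 MPa (compressive).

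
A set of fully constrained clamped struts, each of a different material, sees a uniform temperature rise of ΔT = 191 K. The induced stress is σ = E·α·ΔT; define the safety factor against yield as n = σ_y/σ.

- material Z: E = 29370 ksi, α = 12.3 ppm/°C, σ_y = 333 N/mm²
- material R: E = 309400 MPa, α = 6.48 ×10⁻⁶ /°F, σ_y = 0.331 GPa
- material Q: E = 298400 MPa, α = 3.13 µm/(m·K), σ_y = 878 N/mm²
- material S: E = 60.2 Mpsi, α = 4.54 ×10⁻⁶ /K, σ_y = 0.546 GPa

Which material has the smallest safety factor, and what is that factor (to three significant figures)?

Converting E to GPa, α to ×10⁻⁶/K, σ_y to MPa, then σ and n for each:
  material Z: E = 202.5, α = 12.3, σ_y = 333.0 → σ = 476 MPa, n = 0.700
  material R: E = 309.4, α = 11.7, σ_y = 331.0 → σ = 689 MPa, n = 0.480
  material Q: E = 298.4, α = 3.13, σ_y = 878.0 → σ = 178 MPa, n = 4.92
  material S: E = 415.1, α = 4.54, σ_y = 546.0 → σ = 360 MPa, n = 1.52
Material R has the lowest safety factor, n = 0.480.

material R, n = 0.480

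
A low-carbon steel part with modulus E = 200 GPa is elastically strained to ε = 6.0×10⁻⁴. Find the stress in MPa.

σ = E·ε = 200000 MPa × 6.0×10⁻⁴ = 120 MPa.

120 MPa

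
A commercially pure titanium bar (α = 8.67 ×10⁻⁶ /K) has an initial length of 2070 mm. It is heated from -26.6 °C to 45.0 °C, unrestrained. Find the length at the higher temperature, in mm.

2071.3 mm

ΔT = 45.0 − (-26.6) = 71.60 K.
ΔL = α·L₀·ΔT = 8.67×10⁻⁶ × 2070 mm × 71.60 K = 1.28 mm.
L = L₀ + ΔL = 2070 + 1.28 = 2071.3 mm.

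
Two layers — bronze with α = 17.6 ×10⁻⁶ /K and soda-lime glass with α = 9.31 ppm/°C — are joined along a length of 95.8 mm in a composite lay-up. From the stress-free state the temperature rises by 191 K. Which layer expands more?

α(bronze) = 17.6×10⁻⁶/K vs α(soda-lime glass) = 9.31×10⁻⁶/K.
Higher α expands more for the same ΔT: bronze.

bronze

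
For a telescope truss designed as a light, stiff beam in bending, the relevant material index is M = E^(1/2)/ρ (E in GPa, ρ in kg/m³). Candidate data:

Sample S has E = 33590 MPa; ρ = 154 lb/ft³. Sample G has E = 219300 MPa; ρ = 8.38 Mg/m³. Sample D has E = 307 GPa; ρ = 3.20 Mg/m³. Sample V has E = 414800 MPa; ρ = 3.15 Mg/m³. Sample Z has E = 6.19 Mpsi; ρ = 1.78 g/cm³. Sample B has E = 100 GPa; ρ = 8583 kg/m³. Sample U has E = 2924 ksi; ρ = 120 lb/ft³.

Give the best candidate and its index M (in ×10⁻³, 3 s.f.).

sample V, M = 6.47×10⁻³

Putting every candidate on a common basis:
  sample S: E = 33.59 GPa, ρ = 2467 kg/m³
  sample G: E = 219.3 GPa, ρ = 8380 kg/m³
  sample D: E = 307.0 GPa, ρ = 3200 kg/m³
  sample V: E = 414.8 GPa, ρ = 3150 kg/m³
  sample Z: E = 42.68 GPa, ρ = 1780 kg/m³
  sample B: E = 100.0 GPa, ρ = 8583 kg/m³
  sample U: E = 20.16 GPa, ρ = 1922 kg/m³
  sample V: M = 6.47×10⁻³
  sample D: M = 5.48×10⁻³
  sample Z: M = 3.67×10⁻³
  sample S: M = 2.35×10⁻³
  sample U: M = 2.34×10⁻³
  sample G: M = 1.77×10⁻³
  sample B: M = 1.17×10⁻³
The maximum is for sample V.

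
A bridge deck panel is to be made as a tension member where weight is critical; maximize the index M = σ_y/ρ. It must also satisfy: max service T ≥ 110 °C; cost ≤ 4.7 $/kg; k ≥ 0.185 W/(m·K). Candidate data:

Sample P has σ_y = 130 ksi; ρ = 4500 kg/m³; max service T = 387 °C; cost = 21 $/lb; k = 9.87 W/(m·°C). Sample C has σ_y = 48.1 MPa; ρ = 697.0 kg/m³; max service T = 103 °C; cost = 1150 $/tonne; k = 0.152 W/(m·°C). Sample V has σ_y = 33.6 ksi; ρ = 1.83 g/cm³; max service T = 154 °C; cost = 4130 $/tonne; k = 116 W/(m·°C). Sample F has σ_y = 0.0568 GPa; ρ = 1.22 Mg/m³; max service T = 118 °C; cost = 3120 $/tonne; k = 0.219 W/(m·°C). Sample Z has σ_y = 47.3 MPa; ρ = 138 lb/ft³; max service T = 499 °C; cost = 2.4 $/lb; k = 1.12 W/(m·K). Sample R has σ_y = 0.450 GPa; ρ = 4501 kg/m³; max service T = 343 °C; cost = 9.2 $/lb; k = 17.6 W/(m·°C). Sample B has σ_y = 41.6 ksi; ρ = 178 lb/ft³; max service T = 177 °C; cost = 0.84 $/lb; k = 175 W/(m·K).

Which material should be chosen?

sample V

Screen on constraints: max service T ≥ 110 °C; cost ≤ 4.7 $/kg; k ≥ 0.185 W/(m·K). Survivors: sample V, sample F, sample B.
Putting every candidate on a common basis:
  sample V: σ_y = 231.7 MPa, ρ = 1830 kg/m³
  sample F: σ_y = 56.80 MPa, ρ = 1220 kg/m³
  sample B: σ_y = 286.8 MPa, ρ = 2851 kg/m³
  sample V: M = 127 kN·m/kg
  sample B: M = 101 kN·m/kg
  sample F: M = 46.6 kN·m/kg
Highest index: sample V.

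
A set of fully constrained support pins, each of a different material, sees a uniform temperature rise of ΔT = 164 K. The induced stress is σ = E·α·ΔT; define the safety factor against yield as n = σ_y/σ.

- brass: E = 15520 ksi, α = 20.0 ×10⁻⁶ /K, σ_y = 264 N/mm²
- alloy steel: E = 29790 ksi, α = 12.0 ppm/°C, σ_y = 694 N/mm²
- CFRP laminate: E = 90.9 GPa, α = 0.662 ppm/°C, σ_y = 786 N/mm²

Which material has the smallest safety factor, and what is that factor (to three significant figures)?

brass, n = 0.752

With everything in SI (GPa, ×10⁻⁶/K, MPa):
  brass: E = 107.0, α = 20.0, σ_y = 264.0 → σ = 351 MPa, n = 0.752
  alloy steel: E = 205.4, α = 12.0, σ_y = 694.0 → σ = 404 MPa, n = 1.72
  CFRP laminate: E = 90.90, α = 0.662, σ_y = 786.0 → σ = 9.87 MPa, n = 79.6
Brass has the lowest safety factor, n = 0.752.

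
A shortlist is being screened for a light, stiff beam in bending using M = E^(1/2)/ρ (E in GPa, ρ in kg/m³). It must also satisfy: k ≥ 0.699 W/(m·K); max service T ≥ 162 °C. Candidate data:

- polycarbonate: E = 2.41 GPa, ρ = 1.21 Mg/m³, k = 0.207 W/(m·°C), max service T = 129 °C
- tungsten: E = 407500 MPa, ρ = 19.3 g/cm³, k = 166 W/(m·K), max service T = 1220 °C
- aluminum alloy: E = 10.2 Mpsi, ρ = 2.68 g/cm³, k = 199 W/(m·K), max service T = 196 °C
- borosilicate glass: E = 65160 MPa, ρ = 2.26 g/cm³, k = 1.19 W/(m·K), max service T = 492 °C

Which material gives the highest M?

Screen on constraints: k ≥ 0.699 W/(m·K); max service T ≥ 162 °C. Survivors: tungsten, aluminum alloy, borosilicate glass.
After converting to SI:
  tungsten: E = 407.5 GPa, ρ = 19300 kg/m³
  aluminum alloy: E = 70.33 GPa, ρ = 2680 kg/m³
  borosilicate glass: E = 65.16 GPa, ρ = 2260 kg/m³
  borosilicate glass: M = 3.57×10⁻³
  aluminum alloy: M = 3.13×10⁻³
  tungsten: M = 1.05×10⁻³
The maximum is for borosilicate glass.

borosilicate glass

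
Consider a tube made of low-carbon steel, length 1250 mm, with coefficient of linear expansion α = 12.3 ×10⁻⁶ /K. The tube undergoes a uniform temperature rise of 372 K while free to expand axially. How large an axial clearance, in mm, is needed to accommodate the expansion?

ΔL = α·L₀·ΔT = 12.3×10⁻⁶ × 1250 mm × 372.0 K = 5.72 mm.

5.72 mm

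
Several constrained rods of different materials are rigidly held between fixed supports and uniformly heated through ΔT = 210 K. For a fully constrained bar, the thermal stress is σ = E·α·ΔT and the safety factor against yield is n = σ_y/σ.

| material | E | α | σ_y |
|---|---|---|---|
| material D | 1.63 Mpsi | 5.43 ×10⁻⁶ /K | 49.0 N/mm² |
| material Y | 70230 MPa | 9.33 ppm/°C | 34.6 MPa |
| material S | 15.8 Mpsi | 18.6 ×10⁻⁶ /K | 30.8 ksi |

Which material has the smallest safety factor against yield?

material Y

Converting E to GPa, α to ×10⁻⁶/K, σ_y to MPa, then σ and n for each:
  material D: E = 11.24, α = 5.43, σ_y = 49.00 → σ = 12.8 MPa, n = 3.82
  material Y: E = 70.23, α = 9.33, σ_y = 34.60 → σ = 138 MPa, n = 0.251
  material S: E = 108.9, α = 18.6, σ_y = 212.4 → σ = 426 MPa, n = 0.499
Material Y has the lowest safety factor, n = 0.251.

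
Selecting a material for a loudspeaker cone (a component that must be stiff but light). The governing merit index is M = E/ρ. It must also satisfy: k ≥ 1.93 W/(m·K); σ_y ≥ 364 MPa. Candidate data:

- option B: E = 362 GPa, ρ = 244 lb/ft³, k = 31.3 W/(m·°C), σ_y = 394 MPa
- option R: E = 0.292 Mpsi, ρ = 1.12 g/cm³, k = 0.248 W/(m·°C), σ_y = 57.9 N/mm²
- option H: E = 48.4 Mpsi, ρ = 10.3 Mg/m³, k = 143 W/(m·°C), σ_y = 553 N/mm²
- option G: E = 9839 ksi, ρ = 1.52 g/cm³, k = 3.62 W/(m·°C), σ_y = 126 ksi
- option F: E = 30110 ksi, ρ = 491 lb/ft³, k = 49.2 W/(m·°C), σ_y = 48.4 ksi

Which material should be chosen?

option B

Screen on constraints: k ≥ 1.93 W/(m·K); σ_y ≥ 364 MPa. Survivors: option B, option H, option G.
Convert each candidate to consistent units, then evaluate M:
  option B: E = 362.0 GPa, ρ = 3909 kg/m³
  option H: E = 333.7 GPa, ρ = 10300 kg/m³
  option G: E = 67.84 GPa, ρ = 1520 kg/m³
  option B: M = 92.6 MN·m/kg
  option G: M = 44.6 MN·m/kg
  option H: M = 32.4 MN·m/kg
Highest index: option B.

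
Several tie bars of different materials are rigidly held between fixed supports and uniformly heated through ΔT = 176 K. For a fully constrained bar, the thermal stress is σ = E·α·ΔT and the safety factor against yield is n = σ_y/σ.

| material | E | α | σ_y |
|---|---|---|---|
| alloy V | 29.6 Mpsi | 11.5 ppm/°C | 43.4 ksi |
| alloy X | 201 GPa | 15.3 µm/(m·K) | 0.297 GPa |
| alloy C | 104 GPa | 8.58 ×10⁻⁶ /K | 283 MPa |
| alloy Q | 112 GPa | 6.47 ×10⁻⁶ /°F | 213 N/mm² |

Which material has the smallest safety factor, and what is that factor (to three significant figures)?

In consistent units (E in GPa, α in ×10⁻⁶/K, σ_y in MPa):
  alloy V: E = 204.1, α = 11.5, σ_y = 299.2 → σ = 413 MPa, n = 0.724
  alloy X: E = 201.0, α = 15.3, σ_y = 297.0 → σ = 541 MPa, n = 0.549
  alloy C: E = 104.0, α = 8.58, σ_y = 283.0 → σ = 157 MPa, n = 1.80
  alloy Q: E = 112.0, α = 11.6, σ_y = 213.0 → σ = 230 MPa, n = 0.928
Smallest n: alloy X with n = 0.549.

alloy X, n = 0.549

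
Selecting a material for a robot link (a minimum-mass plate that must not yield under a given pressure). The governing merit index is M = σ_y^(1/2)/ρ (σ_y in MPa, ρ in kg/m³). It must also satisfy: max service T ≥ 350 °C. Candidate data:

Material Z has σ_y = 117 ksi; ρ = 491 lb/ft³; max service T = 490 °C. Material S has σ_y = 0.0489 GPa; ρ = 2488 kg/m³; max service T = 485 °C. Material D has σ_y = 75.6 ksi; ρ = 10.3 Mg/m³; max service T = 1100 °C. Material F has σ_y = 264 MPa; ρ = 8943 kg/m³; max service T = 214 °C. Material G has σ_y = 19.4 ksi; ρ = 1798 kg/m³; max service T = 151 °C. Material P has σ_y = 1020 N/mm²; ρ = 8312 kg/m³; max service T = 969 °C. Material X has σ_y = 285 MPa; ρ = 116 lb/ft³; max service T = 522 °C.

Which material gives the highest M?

material X

Screen on constraints: max service T ≥ 350 °C. Survivors: material Z, material S, material D, material P, material X.
Normalizing units and computing the index:
  material Z: σ_y = 806.7 MPa, ρ = 7865 kg/m³
  material S: σ_y = 48.90 MPa, ρ = 2488 kg/m³
  material D: σ_y = 521.2 MPa, ρ = 10300 kg/m³
  material P: σ_y = 1020 MPa, ρ = 8312 kg/m³
  material X: σ_y = 285.0 MPa, ρ = 1858 kg/m³
  material X: M = 9.09×10⁻³
  material P: M = 3.84×10⁻³
  material Z: M = 3.61×10⁻³
  material S: M = 2.81×10⁻³
  material D: M = 2.22×10⁻³
The maximum is for material X.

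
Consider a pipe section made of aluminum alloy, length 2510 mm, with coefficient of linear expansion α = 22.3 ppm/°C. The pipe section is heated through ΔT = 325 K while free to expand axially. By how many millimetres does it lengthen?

18.2 mm

ΔL = α·L₀·ΔT = 22.3×10⁻⁶ × 2510 mm × 325.0 K = 18.2 mm.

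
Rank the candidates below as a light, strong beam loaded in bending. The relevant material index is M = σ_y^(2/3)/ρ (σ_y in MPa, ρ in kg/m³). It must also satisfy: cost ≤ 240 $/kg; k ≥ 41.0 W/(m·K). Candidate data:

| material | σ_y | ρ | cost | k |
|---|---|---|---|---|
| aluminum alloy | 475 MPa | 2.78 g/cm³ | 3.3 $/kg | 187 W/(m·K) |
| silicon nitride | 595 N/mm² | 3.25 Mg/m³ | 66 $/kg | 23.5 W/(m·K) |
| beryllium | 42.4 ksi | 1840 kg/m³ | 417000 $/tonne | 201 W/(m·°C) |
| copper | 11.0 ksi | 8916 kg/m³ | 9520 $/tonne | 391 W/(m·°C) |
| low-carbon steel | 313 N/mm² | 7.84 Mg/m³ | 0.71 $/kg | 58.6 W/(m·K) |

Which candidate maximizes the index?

Screen on constraints: cost ≤ 240 $/kg; k ≥ 41.0 W/(m·K). Survivors: aluminum alloy, copper, low-carbon steel.
Convert each candidate to consistent units, then evaluate M:
  aluminum alloy: σ_y = 475.0 MPa, ρ = 2780 kg/m³
  copper: σ_y = 75.84 MPa, ρ = 8916 kg/m³
  low-carbon steel: σ_y = 313.0 MPa, ρ = 7840 kg/m³
  aluminum alloy: M = 21.9×10⁻³
  low-carbon steel: M = 5.88×10⁻³
  copper: M = 2.01×10⁻³
The maximum is for aluminum alloy.

aluminum alloy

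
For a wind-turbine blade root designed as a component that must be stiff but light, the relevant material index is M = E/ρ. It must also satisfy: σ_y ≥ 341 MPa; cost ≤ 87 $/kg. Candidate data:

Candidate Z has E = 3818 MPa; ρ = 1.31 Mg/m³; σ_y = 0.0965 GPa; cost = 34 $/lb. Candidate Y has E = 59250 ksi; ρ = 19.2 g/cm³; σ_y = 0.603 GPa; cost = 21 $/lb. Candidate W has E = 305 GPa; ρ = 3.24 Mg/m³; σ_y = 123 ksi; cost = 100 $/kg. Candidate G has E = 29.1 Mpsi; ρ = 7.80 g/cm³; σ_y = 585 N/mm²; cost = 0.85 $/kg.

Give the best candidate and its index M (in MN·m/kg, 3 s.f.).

candidate G, M = 25.7 MN·m/kg

Screen on constraints: σ_y ≥ 341 MPa; cost ≤ 87 $/kg. Survivors: candidate Y, candidate G.
In SI units:
  candidate Y: E = 408.5 GPa, ρ = 19200 kg/m³
  candidate G: E = 200.6 GPa, ρ = 7800 kg/m³
  candidate G: M = 25.7 MN·m/kg
  candidate Y: M = 21.3 MN·m/kg
Highest index: candidate G.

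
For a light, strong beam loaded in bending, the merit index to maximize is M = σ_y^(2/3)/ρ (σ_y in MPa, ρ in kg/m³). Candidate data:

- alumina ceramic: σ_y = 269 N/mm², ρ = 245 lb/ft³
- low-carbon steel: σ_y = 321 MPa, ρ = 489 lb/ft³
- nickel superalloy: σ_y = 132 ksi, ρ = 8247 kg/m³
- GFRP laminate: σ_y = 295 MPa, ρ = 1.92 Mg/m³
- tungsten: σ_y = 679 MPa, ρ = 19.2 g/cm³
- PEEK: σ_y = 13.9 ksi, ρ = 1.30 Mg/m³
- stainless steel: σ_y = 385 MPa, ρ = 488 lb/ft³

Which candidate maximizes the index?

In SI units:
  alumina ceramic: σ_y = 269.0 MPa, ρ = 3925 kg/m³
  low-carbon steel: σ_y = 321.0 MPa, ρ = 7833 kg/m³
  nickel superalloy: σ_y = 910.1 MPa, ρ = 8247 kg/m³
  GFRP laminate: σ_y = 295.0 MPa, ρ = 1920 kg/m³
  tungsten: σ_y = 679.0 MPa, ρ = 19200 kg/m³
  PEEK: σ_y = 95.84 MPa, ρ = 1300 kg/m³
  stainless steel: σ_y = 385.0 MPa, ρ = 7817 kg/m³
  GFRP laminate: M = 23.1×10⁻³
  PEEK: M = 16.1×10⁻³
  nickel superalloy: M = 11.4×10⁻³
  alumina ceramic: M = 10.6×10⁻³
  stainless steel: M = 6.77×10⁻³
  low-carbon steel: M = 5.99×10⁻³
  tungsten: M = 4.02×10⁻³
GFRP laminate ranks first.

GFRP laminate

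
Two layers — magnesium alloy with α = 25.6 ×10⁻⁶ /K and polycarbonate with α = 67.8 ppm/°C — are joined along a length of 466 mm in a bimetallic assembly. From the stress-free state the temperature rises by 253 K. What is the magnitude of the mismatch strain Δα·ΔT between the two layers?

Δα = |25.6 − 67.8|×10⁻⁶/K = 42.2×10⁻⁶/K.
Mismatch strain = Δα·ΔT = 42.2×10⁻⁶ × 253.0 = 0.0107.

0.0107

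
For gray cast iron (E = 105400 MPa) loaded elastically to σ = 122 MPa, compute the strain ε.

E = 105400 MPa = 105.4 GPa = 105400 MPa.
ε = σ/E = 122 / 105400 = 1.16×10⁻³.

1.16×10⁻³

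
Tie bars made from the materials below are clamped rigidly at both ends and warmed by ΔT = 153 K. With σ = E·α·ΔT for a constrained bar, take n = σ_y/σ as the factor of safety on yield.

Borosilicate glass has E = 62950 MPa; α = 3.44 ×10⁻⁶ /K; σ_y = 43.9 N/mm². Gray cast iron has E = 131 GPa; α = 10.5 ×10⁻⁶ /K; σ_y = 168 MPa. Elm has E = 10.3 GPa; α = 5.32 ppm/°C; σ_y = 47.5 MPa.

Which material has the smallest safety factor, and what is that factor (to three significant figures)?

In consistent units (E in GPa, α in ×10⁻⁶/K, σ_y in MPa):
  borosilicate glass: E = 62.95, α = 3.44, σ_y = 43.90 → σ = 33.1 MPa, n = 1.33
  gray cast iron: E = 131.0, α = 10.5, σ_y = 168.0 → σ = 210 MPa, n = 0.798
  elm: E = 10.30, α = 5.32, σ_y = 47.50 → σ = 8.38 MPa, n = 5.67
Smallest n: gray cast iron with n = 0.798.

gray cast iron, n = 0.798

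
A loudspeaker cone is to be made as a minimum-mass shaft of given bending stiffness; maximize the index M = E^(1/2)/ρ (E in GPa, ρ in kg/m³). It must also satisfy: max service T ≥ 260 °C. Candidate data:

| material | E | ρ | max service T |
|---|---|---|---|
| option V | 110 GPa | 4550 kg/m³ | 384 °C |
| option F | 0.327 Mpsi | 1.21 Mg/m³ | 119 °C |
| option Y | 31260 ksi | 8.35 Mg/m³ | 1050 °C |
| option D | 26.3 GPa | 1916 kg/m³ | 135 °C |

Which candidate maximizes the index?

Screen on constraints: max service T ≥ 260 °C. Survivors: option V, option Y.
Convert each candidate to consistent units, then evaluate M:
  option V: E = 110.0 GPa, ρ = 4550 kg/m³
  option Y: E = 215.5 GPa, ρ = 8350 kg/m³
  option V: M = 2.31×10⁻³
  option Y: M = 1.76×10⁻³
Highest index: option V.

option V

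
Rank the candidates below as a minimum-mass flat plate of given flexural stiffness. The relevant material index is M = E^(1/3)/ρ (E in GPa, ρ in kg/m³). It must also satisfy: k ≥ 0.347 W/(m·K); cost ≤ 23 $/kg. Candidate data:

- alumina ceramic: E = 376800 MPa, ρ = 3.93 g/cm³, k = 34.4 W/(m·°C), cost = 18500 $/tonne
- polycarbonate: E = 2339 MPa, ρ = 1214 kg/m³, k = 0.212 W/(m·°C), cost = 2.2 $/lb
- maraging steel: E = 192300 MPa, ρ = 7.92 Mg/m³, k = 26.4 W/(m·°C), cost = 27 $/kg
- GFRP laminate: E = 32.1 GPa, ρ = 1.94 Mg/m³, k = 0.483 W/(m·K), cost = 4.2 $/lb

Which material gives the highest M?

Screen on constraints: k ≥ 0.347 W/(m·K); cost ≤ 23 $/kg. Survivors: alumina ceramic, GFRP laminate.
Putting every candidate on a common basis:
  alumina ceramic: E = 376.8 GPa, ρ = 3930 kg/m³
  GFRP laminate: E = 32.10 GPa, ρ = 1940 kg/m³
  alumina ceramic: M = 1.84×10⁻³
  GFRP laminate: M = 1.64×10⁻³
Highest index: alumina ceramic.

alumina ceramic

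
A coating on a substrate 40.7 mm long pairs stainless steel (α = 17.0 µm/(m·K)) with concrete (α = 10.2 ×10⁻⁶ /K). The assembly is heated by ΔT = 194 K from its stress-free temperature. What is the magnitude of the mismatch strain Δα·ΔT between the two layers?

Δα = |17.0 − 10.2|×10⁻⁶/K = 6.80×10⁻⁶/K.
Mismatch strain = Δα·ΔT = 6.80×10⁻⁶ × 194.0 = 1.32×10⁻³.

1.32×10⁻³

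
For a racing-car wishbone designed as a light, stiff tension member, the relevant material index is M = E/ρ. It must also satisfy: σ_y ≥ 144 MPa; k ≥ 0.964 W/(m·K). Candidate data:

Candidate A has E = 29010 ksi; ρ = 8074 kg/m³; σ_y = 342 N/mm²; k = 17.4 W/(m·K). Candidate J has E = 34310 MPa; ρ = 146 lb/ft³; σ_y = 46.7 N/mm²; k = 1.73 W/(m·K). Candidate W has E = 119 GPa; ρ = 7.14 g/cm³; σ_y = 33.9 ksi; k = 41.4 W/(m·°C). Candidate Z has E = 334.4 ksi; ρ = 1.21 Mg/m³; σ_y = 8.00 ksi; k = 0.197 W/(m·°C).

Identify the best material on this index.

candidate A

Screen on constraints: σ_y ≥ 144 MPa; k ≥ 0.964 W/(m·K). Survivors: candidate A, candidate W.
After converting to SI:
  candidate A: E = 200.0 GPa, ρ = 8074 kg/m³
  candidate W: E = 119.0 GPa, ρ = 7140 kg/m³
  candidate A: M = 24.8 MN·m/kg
  candidate W: M = 16.7 MN·m/kg
The maximum is for candidate A.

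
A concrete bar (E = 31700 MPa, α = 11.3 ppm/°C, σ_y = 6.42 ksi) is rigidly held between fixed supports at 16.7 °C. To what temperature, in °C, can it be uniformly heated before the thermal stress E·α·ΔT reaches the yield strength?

E = 31700 MPa = 31.70 GPa.
σ_y = 6.42 ksi = 44.26 MPa.
E·α·ΔT = 44.26 MPa ⇒ ΔT = 44.26 / (31.70×10³ × 11.3×10⁻⁶) = 123.6 K.
T = 16.7 + 123.6 = 140.3 °C.

140 °C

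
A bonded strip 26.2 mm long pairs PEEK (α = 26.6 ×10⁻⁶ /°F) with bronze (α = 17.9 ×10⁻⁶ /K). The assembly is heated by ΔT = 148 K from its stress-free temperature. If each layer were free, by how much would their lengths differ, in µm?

116 µm

PEEK: α = 26.6×10⁻⁶/°F × 9/5 = 47.9×10⁻⁶/K.
Δα = |47.9 − 17.9|×10⁻⁶/K = 30.0×10⁻⁶/K.
ΔL_mismatch = Δα·L·ΔT = 30.0×10⁻⁶ × 26.2 mm × 148.0 K = 116 µm.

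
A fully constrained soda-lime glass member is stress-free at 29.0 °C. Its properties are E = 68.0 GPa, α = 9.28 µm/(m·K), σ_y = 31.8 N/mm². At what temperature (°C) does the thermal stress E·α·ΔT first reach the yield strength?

79.4 °C

σ_y = 31.8 N/mm² = 31.80 MPa.
E·α·ΔT = 31.80 MPa ⇒ ΔT = 31.80 / (68.00×10³ × 9.28×10⁻⁶) = 50.39 K.
T = 29.0 + 50.39 = 79.39 °C.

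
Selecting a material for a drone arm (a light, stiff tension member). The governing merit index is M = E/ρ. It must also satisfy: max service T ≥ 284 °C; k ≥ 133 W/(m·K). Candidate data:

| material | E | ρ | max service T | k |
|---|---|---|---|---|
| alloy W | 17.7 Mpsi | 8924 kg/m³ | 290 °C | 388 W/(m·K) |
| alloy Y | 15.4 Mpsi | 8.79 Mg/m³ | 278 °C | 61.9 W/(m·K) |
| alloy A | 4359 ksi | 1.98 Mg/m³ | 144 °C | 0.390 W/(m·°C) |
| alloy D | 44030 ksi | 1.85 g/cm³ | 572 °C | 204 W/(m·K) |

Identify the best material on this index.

Screen on constraints: max service T ≥ 284 °C; k ≥ 133 W/(m·K). Survivors: alloy W, alloy D.
Normalizing units and computing the index:
  alloy W: E = 122.0 GPa, ρ = 8924 kg/m³
  alloy D: E = 303.6 GPa, ρ = 1850 kg/m³
  alloy D: M = 164 MN·m/kg
  alloy W: M = 13.7 MN·m/kg
Highest index: alloy D.

alloy D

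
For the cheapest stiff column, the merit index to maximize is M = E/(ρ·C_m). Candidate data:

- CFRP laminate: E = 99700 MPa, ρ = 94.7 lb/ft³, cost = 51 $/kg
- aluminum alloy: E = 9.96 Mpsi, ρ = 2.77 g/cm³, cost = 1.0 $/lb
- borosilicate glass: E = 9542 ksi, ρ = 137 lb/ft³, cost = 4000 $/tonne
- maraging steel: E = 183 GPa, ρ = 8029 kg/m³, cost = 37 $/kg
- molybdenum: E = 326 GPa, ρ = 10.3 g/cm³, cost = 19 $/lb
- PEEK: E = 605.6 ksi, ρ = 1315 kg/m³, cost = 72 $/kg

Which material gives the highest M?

aluminum alloy

Putting every candidate on a common basis:
  CFRP laminate: E = 99.70 GPa, ρ = 1517 kg/m³, cost = 51.00 $/kg
  aluminum alloy: E = 68.67 GPa, ρ = 2770 kg/m³, cost = 2.205 $/kg
  borosilicate glass: E = 65.79 GPa, ρ = 2195 kg/m³, cost = 4.000 $/kg
  maraging steel: E = 183.0 GPa, ρ = 8029 kg/m³, cost = 37.00 $/kg
  molybdenum: E = 326.0 GPa, ρ = 10300 kg/m³, cost = 41.89 $/kg
  PEEK: E = 4.175 GPa, ρ = 1315 kg/m³, cost = 72.00 $/kg
  aluminum alloy: M = 11.2 MN·m per $
  borosilicate glass: M = 7.49 MN·m per $
  CFRP laminate: M = 1.29 MN·m per $
  molybdenum: M = 0.756 MN·m per $
  maraging steel: M = 0.616 MN·m per $
  PEEK: M = 0.0441 MN·m per $
The maximum is for aluminum alloy.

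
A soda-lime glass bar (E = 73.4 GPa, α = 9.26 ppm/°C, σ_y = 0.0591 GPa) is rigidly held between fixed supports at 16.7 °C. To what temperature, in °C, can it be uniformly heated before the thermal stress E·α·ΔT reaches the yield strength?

104 °C

σ_y = 0.0591 GPa = 59.10 MPa.
E·α·ΔT = 59.10 MPa ⇒ ΔT = 59.10 / (73.40×10³ × 9.26×10⁻⁶) = 86.95 K.
T = 16.7 + 86.95 = 103.7 °C.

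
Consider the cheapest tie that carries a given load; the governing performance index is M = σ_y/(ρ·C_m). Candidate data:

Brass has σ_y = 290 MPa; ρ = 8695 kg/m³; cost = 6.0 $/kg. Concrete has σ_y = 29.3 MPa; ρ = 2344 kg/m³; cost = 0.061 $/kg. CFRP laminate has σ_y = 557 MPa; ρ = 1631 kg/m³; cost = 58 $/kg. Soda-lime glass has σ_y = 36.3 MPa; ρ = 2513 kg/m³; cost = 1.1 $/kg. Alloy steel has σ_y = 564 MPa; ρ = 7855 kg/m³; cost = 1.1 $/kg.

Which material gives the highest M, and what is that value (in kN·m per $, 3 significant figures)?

Evaluate M for each candidate:
  concrete: M = 205 kN·m per $
  alloy steel: M = 65.3 kN·m per $
  soda-lime glass: M = 13.1 kN·m per $
  CFRP laminate: M = 5.89 kN·m per $
  brass: M = 5.56 kN·m per $
Highest index: concrete.

concrete, M = 205 kN·m per $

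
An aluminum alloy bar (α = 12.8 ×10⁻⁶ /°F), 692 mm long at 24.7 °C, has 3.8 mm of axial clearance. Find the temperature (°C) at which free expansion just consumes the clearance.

α = 12.8×10⁻⁶/°F × 9/5 = 23.0×10⁻⁶/K.
α·L₀·ΔT = 3.8 mm ⇒ ΔT = 3.8 / (23.0×10⁻⁶ × 692.0) = 238.3 K.
T = 24.7 + 238.3 = 263.0 °C.

263 °C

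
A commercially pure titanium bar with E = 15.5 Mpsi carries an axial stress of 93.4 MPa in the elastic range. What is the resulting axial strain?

E = 15.5 Mpsi = 106.9 GPa = 106900 MPa.
ε = σ/E = 93.4 / 106900 = 8.74×10⁻⁴.

8.74×10⁻⁴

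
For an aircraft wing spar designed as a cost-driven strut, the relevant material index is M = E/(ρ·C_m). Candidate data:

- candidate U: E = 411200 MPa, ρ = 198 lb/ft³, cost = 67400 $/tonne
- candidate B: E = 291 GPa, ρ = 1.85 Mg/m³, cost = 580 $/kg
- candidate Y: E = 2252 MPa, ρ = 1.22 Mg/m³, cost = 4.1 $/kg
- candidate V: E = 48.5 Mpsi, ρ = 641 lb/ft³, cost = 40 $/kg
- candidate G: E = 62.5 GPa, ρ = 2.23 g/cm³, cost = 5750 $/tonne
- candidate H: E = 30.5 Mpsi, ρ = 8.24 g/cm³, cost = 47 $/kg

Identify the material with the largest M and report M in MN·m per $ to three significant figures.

candidate G, M = 4.87 MN·m per $

In SI units:
  candidate U: E = 411.2 GPa, ρ = 3172 kg/m³, cost = 67.40 $/kg
  candidate B: E = 291.0 GPa, ρ = 1850 kg/m³, cost = 580.0 $/kg
  candidate Y: E = 2.252 GPa, ρ = 1220 kg/m³, cost = 4.100 $/kg
  candidate V: E = 334.4 GPa, ρ = 10270 kg/m³, cost = 40.00 $/kg
  candidate G: E = 62.50 GPa, ρ = 2230 kg/m³, cost = 5.750 $/kg
  candidate H: E = 210.3 GPa, ρ = 8240 kg/m³, cost = 47.00 $/kg
  candidate G: M = 4.87 MN·m per $
  candidate U: M = 1.92 MN·m per $
  candidate V: M = 0.814 MN·m per $
  candidate H: M = 0.543 MN·m per $
  candidate Y: M = 0.450 MN·m per $
  candidate B: M = 0.271 MN·m per $
Candidate G ranks first.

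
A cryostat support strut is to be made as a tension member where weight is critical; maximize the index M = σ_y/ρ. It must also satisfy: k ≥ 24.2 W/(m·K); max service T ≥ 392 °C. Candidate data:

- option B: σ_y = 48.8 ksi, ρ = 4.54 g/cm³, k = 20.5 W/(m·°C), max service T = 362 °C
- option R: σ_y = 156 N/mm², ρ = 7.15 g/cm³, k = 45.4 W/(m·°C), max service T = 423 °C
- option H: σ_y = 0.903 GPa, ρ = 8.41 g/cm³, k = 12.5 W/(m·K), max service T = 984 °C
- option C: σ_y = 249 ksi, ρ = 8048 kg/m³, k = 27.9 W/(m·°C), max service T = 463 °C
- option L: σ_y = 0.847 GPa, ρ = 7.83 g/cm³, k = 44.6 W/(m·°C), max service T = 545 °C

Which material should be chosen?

Screen on constraints: k ≥ 24.2 W/(m·K); max service T ≥ 392 °C. Survivors: option R, option C, option L.
In SI units:
  option R: σ_y = 156.0 MPa, ρ = 7150 kg/m³
  option C: σ_y = 1717 MPa, ρ = 8048 kg/m³
  option L: σ_y = 847.0 MPa, ρ = 7830 kg/m³
  option C: M = 213 kN·m/kg
  option L: M = 108 kN·m/kg
  option R: M = 21.8 kN·m/kg
The maximum is for option C.

option C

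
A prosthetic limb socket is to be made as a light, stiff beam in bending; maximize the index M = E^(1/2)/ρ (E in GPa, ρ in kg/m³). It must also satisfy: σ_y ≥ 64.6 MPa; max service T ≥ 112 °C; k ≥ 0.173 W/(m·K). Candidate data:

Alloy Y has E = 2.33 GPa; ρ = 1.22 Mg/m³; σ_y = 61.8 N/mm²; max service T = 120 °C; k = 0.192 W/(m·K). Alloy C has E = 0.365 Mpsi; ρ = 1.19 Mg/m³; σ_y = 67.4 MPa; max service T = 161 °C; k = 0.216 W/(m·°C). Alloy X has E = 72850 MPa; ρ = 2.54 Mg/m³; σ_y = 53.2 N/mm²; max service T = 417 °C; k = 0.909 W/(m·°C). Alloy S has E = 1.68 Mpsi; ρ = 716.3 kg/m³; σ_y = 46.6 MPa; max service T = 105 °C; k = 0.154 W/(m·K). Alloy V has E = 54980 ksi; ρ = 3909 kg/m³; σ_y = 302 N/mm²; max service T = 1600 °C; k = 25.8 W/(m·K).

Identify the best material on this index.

Screen on constraints: σ_y ≥ 64.6 MPa; max service T ≥ 112 °C; k ≥ 0.173 W/(m·K). Survivors: alloy C, alloy V.
Putting every candidate on a common basis:
  alloy C: E = 2.517 GPa, ρ = 1190 kg/m³
  alloy V: E = 379.1 GPa, ρ = 3909 kg/m³
  alloy V: M = 4.98×10⁻³
  alloy C: M = 1.33×10⁻³
Highest index: alloy V.

alloy V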